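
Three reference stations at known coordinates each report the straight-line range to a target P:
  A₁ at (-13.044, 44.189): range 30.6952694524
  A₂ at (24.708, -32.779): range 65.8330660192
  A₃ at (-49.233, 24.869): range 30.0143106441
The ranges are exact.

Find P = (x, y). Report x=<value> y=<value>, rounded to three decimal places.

eq1: (x + 13.044)² + (y − 44.189)² = 30.6952694524²
eq2: (x − 24.708)² + (y + 32.779)² = 65.8330660192²
eq3: (x + 49.233)² + (y − 24.869)² = 30.0143106441²
eq1−eq2, eq1−eq3 (x²,y² cancel):
  75.504·x − 153.936·y = -3829.658567
  -72.378·x − 38.640·y = 960.882516
det = 75.504·-38.640 − -153.936·-72.378 = -14059.054368
x = (-3829.658567·-38.640 − -153.936·960.882516) / -14059.054368 = -21.046395
y = (75.504·960.882516 − -3829.658567·-72.378) / -14059.054368 = 14.555215

x=-21.046 y=14.555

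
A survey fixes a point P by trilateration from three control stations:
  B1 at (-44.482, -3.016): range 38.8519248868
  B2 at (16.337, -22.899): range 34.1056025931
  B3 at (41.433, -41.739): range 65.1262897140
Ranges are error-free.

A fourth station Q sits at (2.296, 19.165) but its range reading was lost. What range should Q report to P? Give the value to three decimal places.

eq1: (x + 44.482)² + (y + 3.016)² = 38.8519248868²
eq2: (x − 16.337)² + (y + 22.899)² = 34.1056025931²
eq3: (x − 41.433)² + (y + 41.739)² = 65.1262897140²
eq3−eq2, eq3−eq1 (x²,y² cancel):
  -50.192·x + 37.680·y = 410.665644
  -171.830·x + 77.446·y = 1260.868515
det = -50.192·77.446 − 37.680·-171.830 = 2587.384768
x = (410.665644·77.446 − 37.680·1260.868515) / 2587.384768 = -6.069880
y = (-50.192·1260.868515 − 410.665644·-171.830) / 2587.384768 = 2.813329
|P − Q| = √((-6.069880 − 2.296)² + (2.813329 − 19.165)²) = 18.367501

18.368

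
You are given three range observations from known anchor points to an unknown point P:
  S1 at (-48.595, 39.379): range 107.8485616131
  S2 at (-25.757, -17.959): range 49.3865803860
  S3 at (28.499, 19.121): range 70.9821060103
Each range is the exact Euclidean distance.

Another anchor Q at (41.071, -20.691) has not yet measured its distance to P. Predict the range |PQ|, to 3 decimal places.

41.269

eq1: (x + 48.595)² + (y − 39.379)² = 107.8485616131²
eq2: (x + 25.757)² + (y + 17.959)² = 49.3865803860²
eq3: (x − 28.499)² + (y − 19.121)² = 70.9821060103²
eq1−eq2, eq1−eq3 (x²,y² cancel):
  45.676·x − 114.676·y = 6266.046984
  154.188·x − 40.516·y = 3858.478844
det = 45.676·-40.516 − -114.676·154.188 = 15831.054272
x = (6266.046984·-40.516 − -114.676·3858.478844) / 15831.054272 = 11.913279
y = (45.676·3858.478844 − 6266.046984·154.188) / 15831.054272 = -49.896195
|P − Q| = √((11.913279 − 41.071)² + (-49.896195 − -20.691)²) = 41.268828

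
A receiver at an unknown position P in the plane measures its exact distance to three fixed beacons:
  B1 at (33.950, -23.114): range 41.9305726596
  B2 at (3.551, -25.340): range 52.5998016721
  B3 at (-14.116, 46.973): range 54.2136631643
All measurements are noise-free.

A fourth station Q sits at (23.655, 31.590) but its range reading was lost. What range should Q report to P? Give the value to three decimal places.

eq1: (x − 33.950)² + (y + 23.114)² = 41.9305726596²
eq2: (x − 3.551)² + (y + 25.340)² = 52.5998016721²
eq3: (x + 14.116)² + (y − 46.973)² = 54.2136631643²
eq1−eq3, eq1−eq2 (x²,y² cancel):
  -96.132·x + 140.174·y = -462.083661
  -60.798·x − 4.452·y = -2040.700507
det = -96.132·-4.452 − 140.174·-60.798 = 8950.278516
x = (-462.083661·-4.452 − 140.174·-2040.700507) / 8950.278516 = 32.190099
y = (-96.132·-2040.700507 − -462.083661·-60.798) / 8950.278516 = 18.779623
|P − Q| = √((32.190099 − 23.655)² + (18.779623 − 31.590)²) = 15.393299

15.393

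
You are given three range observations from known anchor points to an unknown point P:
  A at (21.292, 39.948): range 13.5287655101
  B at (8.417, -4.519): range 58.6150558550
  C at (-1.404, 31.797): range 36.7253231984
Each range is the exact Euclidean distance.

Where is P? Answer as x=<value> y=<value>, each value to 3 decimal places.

eq1: (x − 21.292)² + (y − 39.948)² = 13.5287655101²
eq2: (x − 8.417)² + (y + 4.519)² = 58.6150558550²
eq3: (x + 1.404)² + (y − 31.797)² = 36.7253231984²
eq2−eq1, eq2−eq3 (x²,y² cancel):
  25.750·x + 88.934·y = 5210.621995
  -19.642·x + 72.632·y = 3008.728584
det = 25.750·72.632 − 88.934·-19.642 = 3617.115628
x = (5210.621995·72.632 − 88.934·3008.728584) / 3617.115628 = 30.654157
y = (25.750·3008.728584 − 5210.621995·-19.642) / 3617.115628 = 49.714142

x=30.654 y=49.714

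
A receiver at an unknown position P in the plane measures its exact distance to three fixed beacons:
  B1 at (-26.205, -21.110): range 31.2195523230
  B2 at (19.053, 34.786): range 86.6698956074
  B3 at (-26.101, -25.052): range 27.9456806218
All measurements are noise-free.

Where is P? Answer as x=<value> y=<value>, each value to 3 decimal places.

eq1: (x + 26.205)² + (y + 21.110)² = 31.2195523230²
eq2: (x − 19.053)² + (y − 34.786)² = 86.6698956074²
eq3: (x + 26.101)² + (y + 25.052)² = 27.9456806218²
eq1−eq3, eq1−eq2 (x²,y² cancel):
  0.208·x − 7.884·y = 370.230162
  90.516·x + 111.792·y = -6096.261877
det = 0.208·111.792 − -7.884·90.516 = 736.880880
x = (370.230162·111.792 − -7.884·-6096.261877) / 736.880880 = -9.057310
y = (0.208·-6096.261877 − 370.230162·90.516) / 736.880880 = -47.198641

x=-9.057 y=-47.199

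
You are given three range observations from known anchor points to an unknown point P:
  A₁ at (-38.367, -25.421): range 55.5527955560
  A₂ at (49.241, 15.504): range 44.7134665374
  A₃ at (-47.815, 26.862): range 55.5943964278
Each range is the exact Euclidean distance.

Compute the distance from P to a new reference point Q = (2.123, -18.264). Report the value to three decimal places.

27.767

eq1: (x + 38.367)² + (y + 25.421)² = 55.5527955560²
eq2: (x − 49.241)² + (y − 15.504)² = 44.7134665374²
eq3: (x + 47.815)² + (y − 26.862)² = 55.5943964278²
eq1−eq3, eq1−eq2 (x²,y² cancel):
  -18.896·x + 104.566·y = 884.963519
  175.216·x + 81.850·y = 1633.615171
det = -18.896·81.850 − 104.566·175.216 = -19868.273856
x = (884.963519·81.850 − 104.566·1633.615171) / -19868.273856 = 4.951932
y = (-18.896·1633.615171 − 884.963519·175.216) / -19868.273856 = 9.358063
|P − Q| = √((4.951932 − 2.123)² + (9.358063 − -18.264)²) = 27.766549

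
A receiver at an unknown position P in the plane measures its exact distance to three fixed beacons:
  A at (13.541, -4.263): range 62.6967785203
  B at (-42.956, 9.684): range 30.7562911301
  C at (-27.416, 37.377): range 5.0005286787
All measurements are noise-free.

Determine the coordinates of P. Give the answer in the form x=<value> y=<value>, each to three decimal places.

eq1: (x − 13.541)² + (y + 4.263)² = 62.6967785203²
eq2: (x + 42.956)² + (y − 9.684)² = 30.7562911301²
eq3: (x + 27.416)² + (y − 37.377)² = 5.0005286787²
eq3−eq1, eq3−eq2 (x²,y² cancel):
  81.914·x − 83.280·y = -5853.026085
  -31.080·x − 55.386·y = -1130.623550
det = 81.914·-55.386 − -83.280·-31.080 = -7125.231204
x = (-5853.026085·-55.386 − -83.280·-1130.623550) / -7125.231204 = -32.282093
y = (81.914·-1130.623550 − -5853.026085·-31.080) / -7125.231204 = 38.528707

x=-32.282 y=38.529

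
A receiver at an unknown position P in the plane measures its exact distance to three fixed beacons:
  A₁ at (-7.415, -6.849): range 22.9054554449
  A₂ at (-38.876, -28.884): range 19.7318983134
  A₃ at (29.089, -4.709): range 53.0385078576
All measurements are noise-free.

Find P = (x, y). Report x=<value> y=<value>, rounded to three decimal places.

eq1: (x + 7.415)² + (y + 6.849)² = 22.9054554449²
eq2: (x + 38.876)² + (y + 28.884)² = 19.7318983134²
eq3: (x − 29.089)² + (y + 4.709)² = 53.0385078576²
eq1−eq2, eq1−eq3 (x²,y² cancel):
  -62.922·x − 44.070·y = 2379.049884
  73.008·x + 4.280·y = -1521.969851
det = -62.922·4.280 − -44.070·73.008 = 2948.156400
x = (2379.049884·4.280 − -44.070·-1521.969851) / 2948.156400 = -19.297103
y = (-62.922·-1521.969851 − 2379.049884·73.008) / 2948.156400 = -26.431531

x=-19.297 y=-26.432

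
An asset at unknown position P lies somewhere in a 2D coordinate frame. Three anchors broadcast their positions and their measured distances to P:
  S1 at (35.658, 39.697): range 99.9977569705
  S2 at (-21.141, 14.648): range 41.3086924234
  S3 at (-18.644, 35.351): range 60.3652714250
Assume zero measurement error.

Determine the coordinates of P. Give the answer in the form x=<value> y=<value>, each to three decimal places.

eq1: (x − 35.658)² + (y − 39.697)² = 99.9977569705²
eq2: (x + 21.141)² + (y − 14.648)² = 41.3086924234²
eq3: (x + 18.644)² + (y − 35.351)² = 60.3652714250²
eq3−eq2, eq3−eq1 (x²,y² cancel):
  -4.994·x − 41.406·y = 1001.771772
  108.604·x + 8.692·y = -5105.532569
det = -4.994·8.692 − -41.406·108.604 = 4453.449376
x = (1001.771772·8.692 − -41.406·-5105.532569) / 4453.449376 = -45.513548
y = (-4.994·-5105.532569 − 1001.771772·108.604) / 4453.449376 = -18.704466

x=-45.514 y=-18.704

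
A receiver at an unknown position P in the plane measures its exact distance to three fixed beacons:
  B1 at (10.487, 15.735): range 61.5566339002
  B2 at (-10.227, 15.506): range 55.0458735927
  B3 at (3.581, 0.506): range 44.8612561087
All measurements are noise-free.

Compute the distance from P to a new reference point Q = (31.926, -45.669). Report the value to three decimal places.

49.958

eq1: (x − 10.487)² + (y − 15.735)² = 61.5566339002²
eq2: (x + 10.227)² + (y − 15.506)² = 55.0458735927²
eq3: (x − 3.581)² + (y − 0.506)² = 44.8612561087²
eq2−eq1, eq2−eq3 (x²,y² cancel):
  41.428·x + 0.458·y = -746.631149
  27.616·x − 30.000·y = 685.567932
det = 41.428·-30.000 − 0.458·27.616 = -1255.488128
x = (-746.631149·-30.000 − 0.458·685.567932) / -1255.488128 = -17.590723
y = (41.428·685.567932 − -746.631149·27.616) / -1255.488128 = -39.045112
|P − Q| = √((-17.590723 − 31.926)² + (-39.045112 − -45.669)²) = 49.957800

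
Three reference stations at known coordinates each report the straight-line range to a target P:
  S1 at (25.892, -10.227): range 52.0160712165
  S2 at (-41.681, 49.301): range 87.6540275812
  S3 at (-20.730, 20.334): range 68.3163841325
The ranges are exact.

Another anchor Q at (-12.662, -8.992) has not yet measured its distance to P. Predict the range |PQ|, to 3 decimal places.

74.612

eq1: (x − 25.892)² + (y + 10.227)² = 52.0160712165²
eq2: (x + 41.681)² + (y − 49.301)² = 87.6540275812²
eq3: (x + 20.730)² + (y − 20.334)² = 68.3163841325²
eq1−eq3, eq1−eq2 (x²,y² cancel):
  -93.244·x + 61.122·y = -1893.239413
  -135.146·x + 119.056·y = -1584.649717
det = -93.244·119.056 − 61.122·-135.146 = -2840.863852
x = (-1893.239413·119.056 − 61.122·-1584.649717) / -2840.863852 = 45.248403
y = (-93.244·-1584.649717 − -1893.239413·-135.146) / -2840.863852 = 38.053445
|P − Q| = √((45.248403 − -12.662)² + (38.053445 − -8.992)²) = 74.611585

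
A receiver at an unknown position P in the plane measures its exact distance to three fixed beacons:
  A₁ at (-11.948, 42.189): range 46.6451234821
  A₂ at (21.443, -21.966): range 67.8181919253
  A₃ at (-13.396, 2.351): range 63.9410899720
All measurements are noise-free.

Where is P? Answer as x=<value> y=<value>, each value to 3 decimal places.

eq1: (x + 11.948)² + (y − 42.189)² = 46.6451234821²
eq2: (x − 21.443)² + (y + 21.966)² = 67.8181919253²
eq3: (x + 13.396)² + (y − 2.351)² = 63.9410899720²
eq2−eq3, eq2−eq1 (x²,y² cancel):
  -69.678·x + 48.634·y = -246.483219
  -66.782·x + 128.310·y = 3403.898631
det = -69.678·128.310 − 48.634·-66.782 = -5692.508392
x = (-246.483219·128.310 − 48.634·3403.898631) / -5692.508392 = 34.637010
y = (-69.678·3403.898631 − -246.483219·-66.782) / -5692.508392 = 44.556367

x=34.637 y=44.556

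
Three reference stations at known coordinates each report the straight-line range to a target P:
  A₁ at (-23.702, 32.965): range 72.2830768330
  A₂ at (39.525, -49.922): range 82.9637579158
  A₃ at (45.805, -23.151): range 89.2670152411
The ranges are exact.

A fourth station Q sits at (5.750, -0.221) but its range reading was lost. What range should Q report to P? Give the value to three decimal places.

60.506

eq1: (x + 23.702)² + (y − 32.965)² = 72.2830768330²
eq2: (x − 39.525)² + (y + 49.922)² = 82.9637579158²
eq3: (x − 45.805)² + (y + 23.151)² = 89.2670152411²
eq2−eq1, eq2−eq3 (x²,y² cancel):
  -126.454·x + 165.774·y = -747.813749
  12.560·x + 53.542·y = -2505.979766
det = -126.454·53.542 − 165.774·12.560 = -8852.721508
x = (-747.813749·53.542 − 165.774·-2505.979766) / -8852.721508 = -42.403553
y = (-126.454·-2505.979766 − -747.813749·12.560) / -8852.721508 = -36.856881
|P − Q| = √((-42.403553 − 5.750)² + (-36.856881 − -0.221)²) = 60.505805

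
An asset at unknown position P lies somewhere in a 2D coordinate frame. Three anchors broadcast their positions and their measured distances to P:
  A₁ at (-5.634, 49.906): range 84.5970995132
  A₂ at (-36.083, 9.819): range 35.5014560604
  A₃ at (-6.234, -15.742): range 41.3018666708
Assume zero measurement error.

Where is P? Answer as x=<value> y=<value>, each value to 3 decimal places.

x=-46.689 y=-24.061

eq1: (x + 5.634)² + (y − 49.906)² = 84.5970995132²
eq2: (x + 36.083)² + (y − 9.819)² = 35.5014560604²
eq3: (x + 6.234)² + (y + 15.742)² = 41.3018666708²
eq1−eq2, eq1−eq3 (x²,y² cancel):
  -60.898·x − 80.174·y = 4772.360722
  -1.200·x − 131.296·y = 3215.147584
det = -60.898·-131.296 − -80.174·-1.200 = 7899.455008
x = (4772.360722·-131.296 − -80.174·3215.147584) / 7899.455008 = -46.689377
y = (-60.898·3215.147584 − 4772.360722·-1.200) / 7899.455008 = -24.061055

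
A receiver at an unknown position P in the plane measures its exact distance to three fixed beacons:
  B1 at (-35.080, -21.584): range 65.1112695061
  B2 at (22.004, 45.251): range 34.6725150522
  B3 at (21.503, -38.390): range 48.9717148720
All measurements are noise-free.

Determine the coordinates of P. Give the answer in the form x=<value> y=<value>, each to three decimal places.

x=21.531 y=10.582

eq1: (x + 35.080)² + (y + 21.584)² = 65.1112695061²
eq2: (x − 22.004)² + (y − 45.251)² = 34.6725150522²
eq3: (x − 21.503)² + (y + 38.390)² = 48.9717148720²
eq2−eq1, eq2−eq3 (x²,y² cancel):
  -114.168·x − 133.670·y = -3872.647678
  -1.002·x − 167.282·y = -1791.703465
det = -114.168·-167.282 − -133.670·-1.002 = 18964.314036
x = (-3872.647678·-167.282 − -133.670·-1791.703465) / 18964.314036 = 21.531348
y = (-114.168·-1791.703465 − -3872.647678·-1.002) / 18964.314036 = 10.581707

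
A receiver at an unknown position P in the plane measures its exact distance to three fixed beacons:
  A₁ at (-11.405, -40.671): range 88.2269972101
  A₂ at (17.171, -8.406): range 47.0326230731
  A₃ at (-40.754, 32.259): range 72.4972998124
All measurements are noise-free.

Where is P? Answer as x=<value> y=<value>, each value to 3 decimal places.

x=31.628 y=36.350

eq1: (x + 11.405)² + (y + 40.671)² = 88.2269972101²
eq2: (x − 17.171)² + (y + 8.406)² = 47.0326230731²
eq3: (x + 40.754)² + (y − 32.259)² = 72.4972998124²
eq2−eq1, eq2−eq3 (x²,y² cancel):
  -57.152·x − 64.530·y = -4153.235215
  -115.850·x + 81.330·y = -707.763327
det = -57.152·81.330 − -64.530·-115.850 = -12123.972660
x = (-4153.235215·81.330 − -64.530·-707.763327) / -12123.972660 = 31.627800
y = (-57.152·-707.763327 − -4153.235215·-115.850) / -12123.972660 = 36.349654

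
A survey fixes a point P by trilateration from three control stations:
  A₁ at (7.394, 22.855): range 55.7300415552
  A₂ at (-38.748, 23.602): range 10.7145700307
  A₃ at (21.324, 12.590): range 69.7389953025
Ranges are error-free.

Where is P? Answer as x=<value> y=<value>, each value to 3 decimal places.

eq1: (x − 7.394)² + (y − 22.855)² = 55.7300415552²
eq2: (x + 38.748)² + (y − 23.602)² = 10.7145700307²
eq3: (x − 21.324)² + (y − 12.590)² = 69.7389953025²
eq1−eq2, eq1−eq3 (x²,y² cancel):
  -92.284·x + 1.494·y = 4472.475168
  27.860·x − 20.530·y = -1721.491119
det = -92.284·-20.530 − 1.494·27.860 = 1852.967680
x = (4472.475168·-20.530 − 1.494·-1721.491119) / 1852.967680 = -48.164902
y = (-92.284·-1721.491119 − 4472.475168·27.860) / 1852.967680 = 18.490840

x=-48.165 y=18.491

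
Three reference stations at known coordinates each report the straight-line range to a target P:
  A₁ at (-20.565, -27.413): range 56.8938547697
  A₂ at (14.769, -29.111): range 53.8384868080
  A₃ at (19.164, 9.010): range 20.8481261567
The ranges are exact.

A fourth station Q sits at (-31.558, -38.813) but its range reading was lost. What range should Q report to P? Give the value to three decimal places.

eq1: (x + 20.565)² + (y + 27.413)² = 56.8938547697²
eq2: (x − 14.769)² + (y + 29.111)² = 53.8384868080²
eq3: (x − 19.164)² + (y − 9.010)² = 20.8481261567²
eq3−eq1, eq3−eq2 (x²,y² cancel):
  -79.458·x − 72.846·y = -2076.313548
  -8.790·x − 76.242·y = -1846.803612
det = -79.458·-76.242 − -72.846·-8.790 = 5417.720496
x = (-2076.313548·-76.242 − -72.846·-1846.803612) / 5417.720496 = 4.387462
y = (-79.458·-1846.803612 − -2076.313548·-8.790) / 5417.720496 = 23.717083
|P − Q| = √((4.387462 − -31.558)² + (23.717083 − -38.813)²) = 72.125498

72.125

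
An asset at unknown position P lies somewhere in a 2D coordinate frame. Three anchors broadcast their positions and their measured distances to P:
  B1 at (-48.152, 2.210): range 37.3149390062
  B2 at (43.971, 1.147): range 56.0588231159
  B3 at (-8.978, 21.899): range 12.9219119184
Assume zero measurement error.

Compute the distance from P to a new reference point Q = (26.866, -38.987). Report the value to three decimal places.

eq1: (x + 48.152)² + (y − 2.210)² = 37.3149390062²
eq2: (x − 43.971)² + (y − 1.147)² = 56.0588231159²
eq3: (x + 8.978)² + (y − 21.899)² = 12.9219119184²
eq2−eq1, eq2−eq3 (x²,y² cancel):
  -184.246·x + 2.126·y = 2138.921730
  -105.898·x + 41.504·y = 1601.022077
det = -184.246·41.504 − 2.126·-105.898 = -7421.806836
x = (2138.921730·41.504 − 2.126·1601.022077) / -7421.806836 = -11.502595
y = (-184.246·1601.022077 − 2138.921730·-105.898) / -7421.806836 = 9.226106
|P − Q| = √((-11.502595 − 26.866)² + (9.226106 − -38.987)²) = 61.616984

61.617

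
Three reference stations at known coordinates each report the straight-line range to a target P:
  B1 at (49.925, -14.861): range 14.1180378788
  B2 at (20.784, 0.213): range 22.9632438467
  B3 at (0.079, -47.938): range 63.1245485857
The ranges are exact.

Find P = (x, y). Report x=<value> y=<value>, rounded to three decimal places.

x=43.617 y=-2.231

eq1: (x − 49.925)² + (y + 14.861)² = 14.1180378788²
eq2: (x − 20.784)² + (y − 0.213)² = 22.9632438467²
eq3: (x − 0.079)² + (y + 47.938)² = 63.1245485857²
eq2−eq3, eq2−eq1 (x²,y² cancel):
  -41.410·x − 96.302·y = -1591.360006
  58.282·x − 30.148·y = 2609.326495
det = -41.410·-30.148 − -96.302·58.282 = 6861.101844
x = (-1591.360006·-30.148 − -96.302·2609.326495) / 6861.101844 = 43.616855
y = (-41.410·2609.326495 − -1591.360006·58.282) / 6861.101844 = -2.230628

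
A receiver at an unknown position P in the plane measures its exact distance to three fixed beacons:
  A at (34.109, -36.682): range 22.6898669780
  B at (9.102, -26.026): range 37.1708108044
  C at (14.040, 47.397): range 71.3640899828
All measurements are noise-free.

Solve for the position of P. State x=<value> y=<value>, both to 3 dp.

eq1: (x − 34.109)² + (y + 36.682)² = 22.6898669780²
eq2: (x − 9.102)² + (y + 26.026)² = 37.1708108044²
eq3: (x − 14.040)² + (y − 47.397)² = 71.3640899828²
eq2−eq3, eq2−eq1 (x²,y² cancel):
  9.876·x + 146.846·y = -2027.766034
  50.014·x − 21.312·y = 2615.633037
det = 9.876·-21.312 − 146.846·50.014 = -7554.833156
x = (-2027.766034·-21.312 − 146.846·2615.633037) / -7554.833156 = 45.120718
y = (9.876·2615.633037 − -2027.766034·50.014) / -7554.833156 = -16.843348

x=45.121 y=-16.843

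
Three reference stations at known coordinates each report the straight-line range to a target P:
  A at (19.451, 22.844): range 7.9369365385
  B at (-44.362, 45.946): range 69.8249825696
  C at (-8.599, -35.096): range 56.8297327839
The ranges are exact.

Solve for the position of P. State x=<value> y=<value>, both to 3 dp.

x=18.232 y=15.001

eq1: (x − 19.451)² + (y − 22.844)² = 7.9369365385²
eq2: (x + 44.362)² + (y − 45.946)² = 69.8249825696²
eq3: (x + 8.599)² + (y + 35.096)² = 56.8297327839²
eq3−eq2, eq3−eq1 (x²,y² cancel):
  -71.526·x + 162.084·y = 1127.440280
  56.100·x + 115.880·y = 2761.141287
det = -71.526·115.880 − 162.084·56.100 = -17381.345280
x = (1127.440280·115.880 − 162.084·2761.141287) / -17381.345280 = 18.231560
y = (-71.526·2761.141287 − 1127.440280·56.100) / -17381.345280 = 15.001301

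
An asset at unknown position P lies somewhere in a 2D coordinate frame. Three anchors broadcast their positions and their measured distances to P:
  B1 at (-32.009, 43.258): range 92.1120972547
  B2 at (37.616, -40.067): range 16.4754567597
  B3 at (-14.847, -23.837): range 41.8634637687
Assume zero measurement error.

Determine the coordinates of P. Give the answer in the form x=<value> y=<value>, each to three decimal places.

eq1: (x + 32.009)² + (y − 43.258)² = 92.1120972547²
eq2: (x − 37.616)² + (y + 40.067)² = 16.4754567597²
eq3: (x + 14.847)² + (y + 23.837)² = 41.8634637687²
eq2−eq1, eq2−eq3 (x²,y² cancel):
  -139.250·x + 166.650·y = -8337.695085
  -104.926·x + 32.460·y = -3712.800890
det = -139.250·32.460 − 166.650·-104.926 = 12965.862900
x = (-8337.695085·32.460 − 166.650·-3712.800890) / 12965.862900 = 26.847167
y = (-139.250·-3712.800890 − -8337.695085·-104.926) / 12965.862900 = -27.598122

x=26.847 y=-27.598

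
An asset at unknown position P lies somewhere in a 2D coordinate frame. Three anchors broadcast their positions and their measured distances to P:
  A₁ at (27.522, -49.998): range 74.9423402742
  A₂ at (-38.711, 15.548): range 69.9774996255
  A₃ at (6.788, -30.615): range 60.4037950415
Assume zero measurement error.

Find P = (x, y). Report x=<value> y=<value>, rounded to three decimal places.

x=30.642 y=24.879

eq1: (x − 27.522)² + (y + 49.998)² = 74.9423402742²
eq2: (x + 38.711)² + (y − 15.548)² = 69.9774996255²
eq3: (x − 6.788)² + (y + 30.615)² = 60.4037950415²
eq3−eq1, eq3−eq2 (x²,y² cancel):
  41.468·x − 38.766·y = 306.169409
  -90.998·x + 92.326·y = -491.305342
det = 41.468·92.326 − -38.766·-90.998 = 300.946100
x = (306.169409·92.326 − -38.766·-491.305342) / 300.946100 = 30.641547
y = (41.468·-491.305342 − 306.169409·-90.998) / 300.946100 = 24.879385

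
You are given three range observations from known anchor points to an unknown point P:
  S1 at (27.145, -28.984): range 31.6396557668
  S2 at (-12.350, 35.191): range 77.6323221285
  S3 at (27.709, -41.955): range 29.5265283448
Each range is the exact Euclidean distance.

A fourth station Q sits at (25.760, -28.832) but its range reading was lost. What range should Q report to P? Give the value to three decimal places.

30.441

eq1: (x − 27.145)² + (y + 28.984)² = 31.6396557668²
eq2: (x + 12.350)² + (y − 35.191)² = 77.6323221285²
eq3: (x − 27.709)² + (y + 41.955)² = 29.5265283448²
eq1−eq2, eq1−eq3 (x²,y² cancel):
  -78.990·x + 128.350·y = -5211.703922
  1.128·x − 25.942·y = 1080.339366
det = -78.990·-25.942 − 128.350·1.128 = 1904.379780
x = (-5211.703922·-25.942 − 128.350·1080.339366) / 1904.379780 = -1.816620
y = (-78.990·1080.339366 − -5211.703922·1.128) / 1904.379780 = -41.723403
|P − Q| = √((-1.816620 − 25.760)² + (-41.723403 − -28.832)²) = 30.441062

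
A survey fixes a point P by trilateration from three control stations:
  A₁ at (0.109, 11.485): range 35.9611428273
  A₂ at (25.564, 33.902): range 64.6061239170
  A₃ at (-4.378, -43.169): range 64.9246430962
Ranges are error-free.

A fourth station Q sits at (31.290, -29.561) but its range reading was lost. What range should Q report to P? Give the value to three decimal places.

79.792

eq1: (x − 0.109)² + (y − 11.485)² = 35.9611428273²
eq2: (x − 25.564)² + (y − 33.902)² = 64.6061239170²
eq3: (x + 4.378)² + (y + 43.169)² = 64.9246430962²
eq2−eq3, eq2−eq1 (x²,y² cancel):
  -59.884·x − 154.142·y = 38.607711
  -50.910·x − 44.834·y = 1209.800860
det = -59.884·-44.834 − -154.142·-50.910 = -5162.529964
x = (38.607711·-44.834 − -154.142·1209.800860) / -5162.529964 = -35.786753
y = (-59.884·1209.800860 − 38.607711·-50.910) / -5162.529964 = 13.652646
|P − Q| = √((-35.786753 − 31.290)² + (13.652646 − -29.561)²) = 79.791667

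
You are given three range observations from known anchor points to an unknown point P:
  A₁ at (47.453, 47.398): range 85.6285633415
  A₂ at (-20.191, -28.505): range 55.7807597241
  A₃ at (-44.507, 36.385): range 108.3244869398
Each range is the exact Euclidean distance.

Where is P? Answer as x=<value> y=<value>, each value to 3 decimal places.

x=34.891 y=-37.304

eq1: (x − 47.453)² + (y − 47.398)² = 85.6285633415²
eq2: (x + 20.191)² + (y + 28.505)² = 55.7807597241²
eq3: (x + 44.507)² + (y − 36.385)² = 108.3244869398²
eq2−eq3, eq2−eq1 (x²,y² cancel):
  -48.632·x + 129.780·y = -6538.171547
  135.288·x + 151.806·y = -942.611598
det = -48.632·151.806 − 129.780·135.288 = -24940.306032
x = (-6538.171547·151.806 − 129.780·-942.611598) / -24940.306032 = 34.891374
y = (-48.632·-942.611598 − -6538.171547·135.288) / -24940.306032 = -37.304163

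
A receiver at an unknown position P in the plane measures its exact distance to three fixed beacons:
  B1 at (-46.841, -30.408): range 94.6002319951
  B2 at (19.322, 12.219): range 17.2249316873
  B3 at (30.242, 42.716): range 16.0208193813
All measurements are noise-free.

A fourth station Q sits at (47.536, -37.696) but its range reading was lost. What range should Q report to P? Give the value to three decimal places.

67.233

eq1: (x + 46.841)² + (y + 30.408)² = 94.6002319951²
eq2: (x − 19.322)² + (y − 12.219)² = 17.2249316873²
eq3: (x − 30.242)² + (y − 42.716)² = 16.0208193813²
eq1−eq3, eq1−eq2 (x²,y² cancel):
  154.166·x + 146.248·y = 8313.046715
  132.326·x + 85.254·y = 6056.423522
det = 154.166·85.254 − 146.248·132.326 = -6209.144684
x = (8313.046715·85.254 − 146.248·6056.423522) / -6209.144684 = 28.509457
y = (154.166·6056.423522 − 8313.046715·132.326) / -6209.144684 = 26.789138
|P − Q| = √((28.509457 − 47.536)² + (26.789138 − -37.696)²) = 67.233491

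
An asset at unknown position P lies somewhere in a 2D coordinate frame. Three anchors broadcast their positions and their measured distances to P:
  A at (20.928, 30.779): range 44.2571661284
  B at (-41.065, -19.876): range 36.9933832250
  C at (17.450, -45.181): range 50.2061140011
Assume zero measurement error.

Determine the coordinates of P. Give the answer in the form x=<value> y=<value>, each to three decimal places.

x=-8.550 y=-2.232

eq1: (x − 20.928)² + (y − 30.779)² = 44.2571661284²
eq2: (x + 41.065)² + (y + 19.876)² = 36.9933832250²
eq3: (x − 17.450)² + (y + 45.181)² = 50.2061140011²
eq1−eq2, eq1−eq3 (x²,y² cancel):
  -123.986·x − 101.310·y = 1286.247927
  -6.956·x − 151.920·y = 398.540107
det = -123.986·-151.920 − -101.310·-6.956 = 18131.240760
x = (1286.247927·-151.920 − -101.310·398.540107) / 18131.240760 = -8.550473
y = (-123.986·398.540107 − 1286.247927·-6.956) / 18131.240760 = -2.231852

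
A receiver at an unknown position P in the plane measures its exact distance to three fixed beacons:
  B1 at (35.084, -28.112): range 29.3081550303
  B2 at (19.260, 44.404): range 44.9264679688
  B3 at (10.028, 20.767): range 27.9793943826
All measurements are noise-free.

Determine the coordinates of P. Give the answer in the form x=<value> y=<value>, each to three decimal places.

x=29.480 y=0.655

eq1: (x − 35.084)² + (y + 28.112)² = 29.3081550303²
eq2: (x − 19.260)² + (y − 44.404)² = 44.9264679688²
eq3: (x − 10.028)² + (y − 20.767)² = 27.9793943826²
eq3−eq1, eq3−eq2 (x²,y² cancel):
  50.112·x − 97.758·y = 1413.221086
  18.464·x + 47.274·y = 575.292729
det = 50.112·47.274 − -97.758·18.464 = 4173.998400
x = (1413.221086·47.274 − -97.758·575.292729) / 4173.998400 = 29.479666
y = (50.112·575.292729 − 1413.221086·18.464) / 4173.998400 = 0.655332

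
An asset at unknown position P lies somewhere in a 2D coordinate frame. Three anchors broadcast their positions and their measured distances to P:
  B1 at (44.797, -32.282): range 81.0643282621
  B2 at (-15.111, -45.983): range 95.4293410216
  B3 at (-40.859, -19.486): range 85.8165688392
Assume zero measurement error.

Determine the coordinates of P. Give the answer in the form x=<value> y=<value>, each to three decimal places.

eq1: (x − 44.797)² + (y + 32.282)² = 81.0643282621²
eq2: (x + 15.111)² + (y + 45.983)² = 95.4293410216²
eq3: (x + 40.859)² + (y + 19.486)² = 85.8165688392²
eq3−eq1, eq3−eq2 (x²,y² cancel):
  171.312·x − 25.592·y = 1792.794827
  51.496·x − 52.994·y = -1448.659107
det = 171.312·-52.994 − -25.592·51.496 = -7760.622496
x = (1792.794827·-52.994 − -25.592·-1448.659107) / -7760.622496 = 17.019441
y = (171.312·-1448.659107 − 1792.794827·51.496) / -7760.622496 = 43.874631

x=17.019 y=43.875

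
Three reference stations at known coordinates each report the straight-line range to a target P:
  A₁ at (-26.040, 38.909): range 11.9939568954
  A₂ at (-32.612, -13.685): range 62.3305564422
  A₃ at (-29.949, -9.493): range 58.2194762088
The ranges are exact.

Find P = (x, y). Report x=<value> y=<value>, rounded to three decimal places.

x=-33.046 y=48.644

eq1: (x + 26.040)² + (y − 38.909)² = 11.9939568954²
eq2: (x + 32.612)² + (y + 13.685)² = 62.3305564422²
eq3: (x + 29.949)² + (y + 9.493)² = 58.2194762088²
eq2−eq1, eq2−eq3 (x²,y² cancel):
  13.144·x + 105.188·y = 4682.413376
  5.326·x + 8.384·y = 231.828737
det = 13.144·8.384 − 105.188·5.326 = -450.031992
x = (4682.413376·8.384 − 105.188·231.828737) / -450.031992 = -33.045990
y = (13.144·231.828737 − 4682.413376·5.326) / -450.031992 = 48.644046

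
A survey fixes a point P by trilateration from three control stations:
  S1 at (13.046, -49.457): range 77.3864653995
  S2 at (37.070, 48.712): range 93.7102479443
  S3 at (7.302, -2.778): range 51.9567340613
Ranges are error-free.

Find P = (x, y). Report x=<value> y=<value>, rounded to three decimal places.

x=-44.396 y=2.399

eq1: (x − 13.046)² + (y + 49.457)² = 77.3864653995²
eq2: (x − 37.070)² + (y − 48.712)² = 93.7102479443²
eq3: (x − 7.302)² + (y + 2.778)² = 51.9567340613²
eq1−eq2, eq1−eq3 (x²,y² cancel):
  48.048·x + 196.338·y = -1662.094664
  -11.488·x + 93.358·y = 734.006336
det = 48.048·93.358 − 196.338·-11.488 = 6741.196128
x = (-1662.094664·93.358 − 196.338·734.006336) / 6741.196128 = -44.396152
y = (48.048·734.006336 − -1662.094664·-11.488) / 6741.196128 = 2.399187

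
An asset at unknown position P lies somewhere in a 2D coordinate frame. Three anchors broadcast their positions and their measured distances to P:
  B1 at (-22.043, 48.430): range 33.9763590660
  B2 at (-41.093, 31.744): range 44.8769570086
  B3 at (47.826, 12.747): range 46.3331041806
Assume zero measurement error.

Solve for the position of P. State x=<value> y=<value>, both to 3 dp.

eq1: (x + 22.043)² + (y − 48.430)² = 33.9763590660²
eq2: (x + 41.093)² + (y − 31.744)² = 44.8769570086²
eq3: (x − 47.826)² + (y − 12.747)² = 46.3331041806²
eq2−eq1, eq2−eq3 (x²,y² cancel):
  38.100·x + 33.372·y = 994.590859
  177.838·x − 37.994·y = -379.319173
det = 38.100·-37.994 − 33.372·177.838 = -7382.381136
x = (994.590859·-37.994 − 33.372·-379.319173) / -7382.381136 = 3.404030
y = (38.100·-379.319173 − 994.590859·177.838) / -7382.381136 = 25.916856

x=3.404 y=25.917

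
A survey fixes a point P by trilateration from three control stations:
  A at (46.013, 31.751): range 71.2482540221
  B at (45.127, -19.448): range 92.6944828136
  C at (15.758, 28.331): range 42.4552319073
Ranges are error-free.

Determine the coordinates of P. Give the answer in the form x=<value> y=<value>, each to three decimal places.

x=-24.537 y=41.701

eq1: (x − 46.013)² + (y − 31.751)² = 71.2482540221²
eq2: (x − 45.127)² + (y + 19.448)² = 92.6944828136²
eq3: (x − 15.758)² + (y − 28.331)² = 42.4552319073²
eq2−eq3, eq2−eq1 (x²,y² cancel):
  -58.738·x + 95.558·y = 5426.109720
  1.772·x + 102.398·y = 4226.604780
det = -58.738·102.398 − 95.558·1.772 = -6183.982500
x = (5426.109720·102.398 − 95.558·4226.604780) / -6183.982500 = -24.537082
y = (-58.738·4226.604780 − 5426.109720·1.772) / -6183.982500 = 41.700858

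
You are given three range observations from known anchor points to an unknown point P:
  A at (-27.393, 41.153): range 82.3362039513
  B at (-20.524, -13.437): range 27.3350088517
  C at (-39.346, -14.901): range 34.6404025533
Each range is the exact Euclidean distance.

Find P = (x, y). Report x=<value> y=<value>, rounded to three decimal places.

eq1: (x + 27.393)² + (y − 41.153)² = 82.3362039513²
eq2: (x + 20.524)² + (y + 13.437)² = 27.3350088517²
eq3: (x + 39.346)² + (y + 14.901)² = 34.6404025533²
eq3−eq2, eq3−eq1 (x²,y² cancel):
  37.644·x + 2.928·y = -715.605192
  23.906·x + 112.108·y = -4905.494651
det = 37.644·112.108 − 2.928·23.906 = 4150.196784
x = (-715.605192·112.108 − 2.928·-4905.494651) / 4150.196784 = -15.869556
y = (37.644·-4905.494651 − -715.605192·23.906) / 4150.196784 = -40.372828

x=-15.870 y=-40.373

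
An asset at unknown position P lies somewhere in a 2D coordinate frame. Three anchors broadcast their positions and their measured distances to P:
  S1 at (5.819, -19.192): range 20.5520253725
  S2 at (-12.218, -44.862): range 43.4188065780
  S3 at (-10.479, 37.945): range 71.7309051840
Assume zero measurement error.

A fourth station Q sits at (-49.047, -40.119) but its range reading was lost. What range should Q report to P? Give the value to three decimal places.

76.597

eq1: (x − 5.819)² + (y + 19.192)² = 20.5520253725²
eq2: (x + 12.218)² + (y + 44.862)² = 43.4188065780²
eq3: (x + 10.479)² + (y − 37.945)² = 71.7309051840²
eq1−eq3, eq1−eq2 (x²,y² cancel):
  -32.596·x + 114.274·y = -3575.498171
  -36.074·x − 51.340·y = 296.877925
det = -32.596·-51.340 − 114.274·-36.074 = 5795.798916
x = (-3575.498171·-51.340 − 114.274·296.877925) / 5795.798916 = 25.818813
y = (-32.596·296.877925 − -3575.498171·-36.074) / 5795.798916 = -23.924148
|P − Q| = √((25.818813 − -49.047)² + (-23.924148 − -40.119)²) = 76.597410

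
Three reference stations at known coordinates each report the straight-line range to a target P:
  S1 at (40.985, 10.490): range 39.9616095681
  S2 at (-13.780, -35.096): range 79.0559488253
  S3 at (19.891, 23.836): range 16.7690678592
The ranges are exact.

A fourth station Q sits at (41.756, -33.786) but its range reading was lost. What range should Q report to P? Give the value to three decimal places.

eq1: (x − 40.985)² + (y − 10.490)² = 39.9616095681²
eq2: (x + 13.780)² + (y + 35.096)² = 79.0559488253²
eq3: (x − 19.891)² + (y − 23.836)² = 16.7690678592²
eq1−eq2, eq1−eq3 (x²,y² cancel):
  -109.530·x − 91.172·y = -5021.105514
  -42.188·x + 26.692·y = 489.725054
det = -109.530·26.692 − -91.172·-42.188 = -6769.939096
x = (-5021.105514·26.692 − -91.172·489.725054) / -6769.939096 = 13.201616
y = (-109.530·489.725054 − -5021.105514·-42.188) / -6769.939096 = 39.213054
|P − Q| = √((13.201616 − 41.756)² + (39.213054 − -33.786)²) = 78.385041

78.385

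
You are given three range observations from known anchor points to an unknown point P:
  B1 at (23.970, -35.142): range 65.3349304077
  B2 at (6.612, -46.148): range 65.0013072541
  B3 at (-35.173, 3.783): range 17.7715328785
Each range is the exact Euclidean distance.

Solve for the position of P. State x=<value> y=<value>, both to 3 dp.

eq1: (x − 23.970)² + (y + 35.142)² = 65.3349304077²
eq2: (x − 6.612)² + (y + 46.148)² = 65.0013072541²
eq3: (x + 35.173)² + (y − 3.783)² = 17.7715328785²
eq1−eq3, eq1−eq2 (x²,y² cancel):
  -118.286·x + 77.850·y = 3394.755705
  -34.716·x − 22.012·y = 407.318571
det = -118.286·-22.012 − 77.850·-34.716 = 5306.352032
x = (3394.755705·-22.012 − 77.850·407.318571) / 5306.352032 = -20.058057
y = (-118.286·407.318571 − 3394.755705·-34.716) / 5306.352032 = 13.129972

x=-20.058 y=13.130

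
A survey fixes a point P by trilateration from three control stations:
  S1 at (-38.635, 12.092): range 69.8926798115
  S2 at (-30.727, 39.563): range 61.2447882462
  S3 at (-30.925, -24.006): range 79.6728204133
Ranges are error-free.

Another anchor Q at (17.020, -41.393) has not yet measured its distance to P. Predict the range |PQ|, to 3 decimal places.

70.508

eq1: (x + 38.635)² + (y − 12.092)² = 69.8926798115²
eq2: (x + 30.727)² + (y − 39.563)² = 61.2447882462²
eq3: (x + 30.925)² + (y + 24.006)² = 79.6728204133²
eq3−eq1, eq3−eq2 (x²,y² cancel):
  -15.420·x + 72.196·y = 1569.007649
  0.396·x + 127.138·y = 3573.570062
det = -15.420·127.138 − 72.196·0.396 = -1989.057576
x = (1569.007649·127.138 − 72.196·3573.570062) / -1989.057576 = 29.419445
y = (-15.420·3573.570062 − 1569.007649·0.396) / -1989.057576 = 28.016171
|P − Q| = √((29.419445 − 17.020)² + (28.016171 − -41.393)²) = 70.508009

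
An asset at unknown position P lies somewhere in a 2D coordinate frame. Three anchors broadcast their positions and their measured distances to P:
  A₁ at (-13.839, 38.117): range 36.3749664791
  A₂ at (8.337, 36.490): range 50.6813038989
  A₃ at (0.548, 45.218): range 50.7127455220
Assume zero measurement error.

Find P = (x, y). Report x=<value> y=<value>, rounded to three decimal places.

eq1: (x + 13.839)² + (y − 38.117)² = 36.3749664791²
eq2: (x − 8.337)² + (y − 36.490)² = 50.6813038989²
eq3: (x − 0.548)² + (y − 45.218)² = 50.7127455220²
eq2−eq3, eq2−eq1 (x²,y² cancel):
  -15.578·x + 17.456·y = 640.754166
  -44.352·x + 3.254·y = 1488.854320
det = -15.578·3.254 − 17.456·-44.352 = 723.517700
x = (640.754166·3.254 − 17.456·1488.854320) / 723.517700 = -33.039174
y = (-15.578·1488.854320 − 640.754166·-44.352) / 723.517700 = 7.222154

x=-33.039 y=7.222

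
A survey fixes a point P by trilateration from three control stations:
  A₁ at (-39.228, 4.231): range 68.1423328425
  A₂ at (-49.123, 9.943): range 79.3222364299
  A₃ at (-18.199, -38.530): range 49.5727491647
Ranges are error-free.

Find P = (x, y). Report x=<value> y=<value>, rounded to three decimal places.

eq1: (x + 39.228)² + (y − 4.231)² = 68.1423328425²
eq2: (x + 49.123)² + (y − 9.943)² = 79.3222364299²
eq3: (x + 18.199)² + (y + 38.530)² = 49.5727491647²
eq1−eq2, eq1−eq3 (x²,y² cancel):
  -19.790·x + 11.424·y = -693.444634
  42.058·x − 85.522·y = 2444.947221
det = -19.790·-85.522 − 11.424·42.058 = 1212.009788
x = (-693.444634·-85.522 − 11.424·2444.947221) / 1212.009788 = 25.885678
y = (-19.790·2444.947221 − -693.444634·42.058) / 1212.009788 = -15.858462

x=25.886 y=-15.858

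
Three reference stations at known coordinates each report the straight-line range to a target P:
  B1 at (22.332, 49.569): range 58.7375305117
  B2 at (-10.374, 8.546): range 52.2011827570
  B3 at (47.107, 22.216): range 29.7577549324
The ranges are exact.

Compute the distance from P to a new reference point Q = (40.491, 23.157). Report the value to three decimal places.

eq1: (x − 22.332)² + (y − 49.569)² = 58.7375305117²
eq2: (x + 10.374)² + (y − 8.546)² = 52.2011827570²
eq3: (x − 47.107)² + (y − 22.216)² = 29.7577549324²
eq2−eq3, eq2−eq1 (x²,y² cancel):
  114.962·x + 27.340·y = 4371.405616
  65.412·x + 82.046·y = 2050.015984
det = 114.962·82.046 − 27.340·65.412 = 7643.808172
x = (4371.405616·82.046 − 27.340·2050.015984) / 7643.808172 = 39.588763
y = (114.962·2050.015984 − 4371.405616·65.412) / 7643.808172 = -6.576362
|P − Q| = √((39.588763 − 40.491)² + (-6.576362 − 23.157)²) = 29.747047

29.747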